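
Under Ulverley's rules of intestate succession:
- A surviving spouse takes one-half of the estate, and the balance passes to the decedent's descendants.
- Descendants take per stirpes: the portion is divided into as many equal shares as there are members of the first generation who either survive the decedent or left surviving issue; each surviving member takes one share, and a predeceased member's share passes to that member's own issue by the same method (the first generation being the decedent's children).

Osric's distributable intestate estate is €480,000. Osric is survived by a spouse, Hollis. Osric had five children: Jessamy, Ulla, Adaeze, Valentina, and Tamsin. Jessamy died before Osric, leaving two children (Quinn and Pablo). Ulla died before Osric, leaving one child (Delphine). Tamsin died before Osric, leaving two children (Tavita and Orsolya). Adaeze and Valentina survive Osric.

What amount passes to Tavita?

Hollis takes one-half of €480,000 = €240,000. The remaining €240,000 passes to the descendants.
The descendants' portion (€240,000) is divided into 5 shares of €48,000: Adaeze and Valentina each take €48,000; Jessamy's €48,000 share passes to Jessamy's issue; Ulla's €48,000 share passes to Ulla's issue; Tamsin's €48,000 share passes to Tamsin's issue.
Jessamy's share (€48,000) is divided into 2 shares of €24,000: Quinn and Pablo each take €24,000.
Ulla's share (€48,000) passes entirely to Delphine.
Tamsin's share (€48,000) is divided into 2 shares of €24,000: Tavita and Orsolya each take €24,000.

Tavita receives €24,000.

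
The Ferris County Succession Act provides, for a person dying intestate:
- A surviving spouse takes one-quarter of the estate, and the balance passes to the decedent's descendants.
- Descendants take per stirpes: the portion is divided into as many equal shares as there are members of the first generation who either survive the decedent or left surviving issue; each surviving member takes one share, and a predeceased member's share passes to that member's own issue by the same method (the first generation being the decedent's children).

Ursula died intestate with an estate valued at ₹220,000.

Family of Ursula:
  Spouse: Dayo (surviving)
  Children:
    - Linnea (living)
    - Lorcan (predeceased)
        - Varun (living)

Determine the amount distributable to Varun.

Dayo takes one-quarter of ₹220,000 = ₹55,000. The remaining ₹165,000 passes to the descendants.
The descendants' portion (₹165,000) is divided into 2 shares of ₹82,500: Linnea takes ₹82,500; Lorcan's ₹82,500 share passes to Lorcan's issue.
Lorcan's share (₹82,500) passes entirely to Varun.

Varun receives ₹82,500.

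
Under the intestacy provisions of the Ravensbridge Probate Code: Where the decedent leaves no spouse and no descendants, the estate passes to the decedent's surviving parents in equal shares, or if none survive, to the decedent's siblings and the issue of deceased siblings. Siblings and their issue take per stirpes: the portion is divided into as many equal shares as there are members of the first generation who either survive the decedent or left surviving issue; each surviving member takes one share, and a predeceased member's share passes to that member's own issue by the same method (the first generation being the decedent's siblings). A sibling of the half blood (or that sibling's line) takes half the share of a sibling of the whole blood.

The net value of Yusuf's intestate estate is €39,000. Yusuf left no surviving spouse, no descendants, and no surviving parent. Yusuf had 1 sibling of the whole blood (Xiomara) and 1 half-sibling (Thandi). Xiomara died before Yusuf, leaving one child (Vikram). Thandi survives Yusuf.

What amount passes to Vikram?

Vikram receives €26,000.

The entire €39,000 passes to the siblings and their issue.
Counting each half-blood sibling's line as half a unit, there are 3/2 units in €39,000, so one unit is €26,000. Whole-blood lines (Xiomara) take €26,000 each; half-blood lines (Thandi) take €13,000 each.
Xiomara's share (€26,000) passes entirely to Vikram.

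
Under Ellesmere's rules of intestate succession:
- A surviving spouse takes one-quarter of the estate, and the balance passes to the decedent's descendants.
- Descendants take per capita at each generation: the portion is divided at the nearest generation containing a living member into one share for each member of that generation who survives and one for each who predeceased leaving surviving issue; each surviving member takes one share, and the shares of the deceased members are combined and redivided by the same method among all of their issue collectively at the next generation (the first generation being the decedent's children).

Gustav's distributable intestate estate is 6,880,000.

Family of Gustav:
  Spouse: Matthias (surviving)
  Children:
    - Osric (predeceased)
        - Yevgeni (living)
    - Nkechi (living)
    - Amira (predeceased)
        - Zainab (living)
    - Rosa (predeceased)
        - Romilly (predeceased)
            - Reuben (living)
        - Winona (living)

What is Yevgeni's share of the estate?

Yevgeni receives 967,500.

Matthias takes one-quarter of 6,880,000 = 1,720,000. The remaining 5,160,000 passes to the descendants.
The descendants' portion (5,160,000) is divided at the children's generation into 4 shares of 1,290,000. Nkechi takes 1,290,000. The 3 shares of the deceased (Osric, Amira, and Rosa) are combined into a pool of 3,870,000.
That pool (3,870,000) is divided at the grandchildren's generation into 4 shares of 967,500. Yevgeni, Zainab, and Winona each take 967,500. The remaining share for the deceased Romilly (967,500) is carried to the next generation.
That pool (967,500) passes entirely to Reuben, the sole taker at the great-grandchildren's generation.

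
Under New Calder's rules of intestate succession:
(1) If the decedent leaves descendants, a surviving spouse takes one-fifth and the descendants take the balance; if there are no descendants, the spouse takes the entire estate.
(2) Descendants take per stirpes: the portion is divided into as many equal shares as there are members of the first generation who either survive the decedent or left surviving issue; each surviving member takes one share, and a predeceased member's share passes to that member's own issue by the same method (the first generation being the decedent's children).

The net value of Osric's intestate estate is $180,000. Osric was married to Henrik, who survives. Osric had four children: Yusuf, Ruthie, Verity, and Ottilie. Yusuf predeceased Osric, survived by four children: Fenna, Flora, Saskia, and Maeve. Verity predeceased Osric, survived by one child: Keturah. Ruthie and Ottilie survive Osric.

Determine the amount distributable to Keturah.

Keturah receives $36,000.

Henrik takes one-fifth of $180,000 = $36,000. The remaining $144,000 passes to the descendants.
The descendants' portion ($144,000) is divided into 4 shares of $36,000: Ruthie and Ottilie each take $36,000; Yusuf's $36,000 share passes to Yusuf's issue; Verity's $36,000 share passes to Verity's issue.
Yusuf's share ($36,000) is divided into 4 shares of $9,000: Fenna, Flora, Saskia, and Maeve each take $9,000.
Verity's share ($36,000) passes entirely to Keturah.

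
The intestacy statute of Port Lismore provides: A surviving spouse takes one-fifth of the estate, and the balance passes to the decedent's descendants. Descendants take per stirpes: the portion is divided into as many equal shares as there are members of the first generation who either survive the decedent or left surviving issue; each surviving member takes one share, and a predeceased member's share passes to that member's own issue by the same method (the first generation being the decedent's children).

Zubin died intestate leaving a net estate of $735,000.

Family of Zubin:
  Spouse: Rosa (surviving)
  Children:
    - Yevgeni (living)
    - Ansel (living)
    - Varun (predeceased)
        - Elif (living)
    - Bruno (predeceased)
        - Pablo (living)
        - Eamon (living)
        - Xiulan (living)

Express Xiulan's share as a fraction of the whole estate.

Xiulan receives 1/15 of the estate.

Rosa takes one-fifth of $735,000 = $147,000. The remaining $588,000 passes to the descendants.
The descendants' portion ($588,000) is divided into 4 shares of $147,000: Yevgeni and Ansel each take $147,000; Varun's $147,000 share passes to Varun's issue; Bruno's $147,000 share passes to Bruno's issue.
Varun's share ($147,000) passes entirely to Elif.
Bruno's share ($147,000) is divided into 3 shares of $49,000: Pablo, Eamon, and Xiulan each take $49,000.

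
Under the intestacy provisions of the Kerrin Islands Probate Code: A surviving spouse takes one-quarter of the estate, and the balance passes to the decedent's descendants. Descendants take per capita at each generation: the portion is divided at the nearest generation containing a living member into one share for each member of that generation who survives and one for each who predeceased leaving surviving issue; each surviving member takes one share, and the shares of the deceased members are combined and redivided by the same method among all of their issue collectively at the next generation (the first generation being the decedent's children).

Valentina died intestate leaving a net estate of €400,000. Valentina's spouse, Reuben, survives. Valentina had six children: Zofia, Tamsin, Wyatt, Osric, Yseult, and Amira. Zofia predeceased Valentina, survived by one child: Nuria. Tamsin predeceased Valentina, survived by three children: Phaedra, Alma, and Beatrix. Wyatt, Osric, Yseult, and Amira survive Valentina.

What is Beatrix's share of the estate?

Beatrix receives €25,000.

Reuben takes one-quarter of €400,000 = €100,000. The remaining €300,000 passes to the descendants.
The descendants' portion (€300,000) is divided at the children's generation into 6 shares of €50,000. Wyatt, Osric, Yseult, and Amira each take €50,000. The 2 shares of the deceased (Zofia and Tamsin) are combined into a pool of €100,000.
That pool (€100,000) is divided at the grandchildren's generation equally among Nuria, Phaedra, Alma, and Beatrix: €25,000 each.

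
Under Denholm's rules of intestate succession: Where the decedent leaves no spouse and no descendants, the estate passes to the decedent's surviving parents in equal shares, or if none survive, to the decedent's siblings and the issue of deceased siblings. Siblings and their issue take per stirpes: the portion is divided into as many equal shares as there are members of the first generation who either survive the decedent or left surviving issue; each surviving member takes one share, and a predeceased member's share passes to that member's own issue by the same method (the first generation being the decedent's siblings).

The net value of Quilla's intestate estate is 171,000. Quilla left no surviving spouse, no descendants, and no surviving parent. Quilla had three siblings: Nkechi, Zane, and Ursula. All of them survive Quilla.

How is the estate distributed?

Nkechi: 57,000; Zane: 57,000; Ursula: 57,000

The entire 171,000 passes to the siblings and their issue.
That amount (171,000) is divided into 3 shares of 57,000: Nkechi, Zane, and Ursula each take 57,000.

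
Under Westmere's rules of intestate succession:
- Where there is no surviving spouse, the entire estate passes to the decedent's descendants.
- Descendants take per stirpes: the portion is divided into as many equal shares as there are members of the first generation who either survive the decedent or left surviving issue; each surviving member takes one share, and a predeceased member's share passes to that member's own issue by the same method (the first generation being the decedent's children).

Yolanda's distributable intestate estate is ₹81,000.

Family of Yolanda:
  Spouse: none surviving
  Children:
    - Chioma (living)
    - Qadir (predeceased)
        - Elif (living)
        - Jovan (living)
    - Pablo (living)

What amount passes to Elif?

Elif receives ₹13,500.

The entire ₹81,000 passes to the descendants.
That amount (₹81,000) is divided into 3 shares of ₹27,000: Chioma and Pablo each take ₹27,000; Qadir's ₹27,000 share passes to Qadir's issue.
Qadir's share (₹27,000) is divided into 2 shares of ₹13,500: Elif and Jovan each take ₹13,500.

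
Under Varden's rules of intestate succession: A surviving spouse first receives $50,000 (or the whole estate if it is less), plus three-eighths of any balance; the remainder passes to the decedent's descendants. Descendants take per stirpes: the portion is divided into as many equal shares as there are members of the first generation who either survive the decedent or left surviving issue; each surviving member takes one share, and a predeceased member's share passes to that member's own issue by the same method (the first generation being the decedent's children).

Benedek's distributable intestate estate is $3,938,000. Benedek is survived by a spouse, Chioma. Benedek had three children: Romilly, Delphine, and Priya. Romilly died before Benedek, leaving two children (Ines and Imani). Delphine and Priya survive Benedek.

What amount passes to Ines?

Ines receives $405,000.

Chioma first takes $50,000, leaving a balance of $3,888,000. Chioma then takes three-eighths of the balance ($1,458,000), for a total of $1,508,000. The remaining $2,430,000 passes to the descendants.
The descendants' portion ($2,430,000) is divided into 3 shares of $810,000: Delphine and Priya each take $810,000; Romilly's $810,000 share passes to Romilly's issue.
Romilly's share ($810,000) is divided into 2 shares of $405,000: Ines and Imani each take $405,000.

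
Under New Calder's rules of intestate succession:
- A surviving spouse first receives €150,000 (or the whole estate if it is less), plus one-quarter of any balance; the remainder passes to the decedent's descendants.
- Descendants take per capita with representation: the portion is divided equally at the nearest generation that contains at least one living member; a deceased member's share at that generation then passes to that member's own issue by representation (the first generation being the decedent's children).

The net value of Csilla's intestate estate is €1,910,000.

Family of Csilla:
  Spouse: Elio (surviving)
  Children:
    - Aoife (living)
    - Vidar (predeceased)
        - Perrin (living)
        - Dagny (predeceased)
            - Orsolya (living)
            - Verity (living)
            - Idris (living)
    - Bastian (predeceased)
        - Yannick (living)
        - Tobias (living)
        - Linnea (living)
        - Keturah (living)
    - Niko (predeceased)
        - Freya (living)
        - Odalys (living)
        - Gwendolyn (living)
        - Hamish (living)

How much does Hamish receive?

Hamish receives €82,500.

Elio first takes €150,000, leaving a balance of €1,760,000. Elio then takes one-quarter of the balance (€440,000), for a total of €590,000. The remaining €1,320,000 passes to the descendants.
The descendants' portion (€1,320,000) is divided into 4 shares of €330,000: Aoife takes €330,000; Vidar's €330,000 share passes to Vidar's issue; Bastian's €330,000 share passes to Bastian's issue; Niko's €330,000 share passes to Niko's issue.
Vidar's share (€330,000) is divided into 2 shares of €165,000: Perrin takes €165,000; Dagny's €165,000 share passes to Dagny's issue.
Dagny's share (€165,000) is divided into 3 shares of €55,000: Orsolya, Verity, and Idris each take €55,000.
Bastian's share (€330,000) is divided into 4 shares of €82,500: Yannick, Tobias, Linnea, and Keturah each take €82,500.
Niko's share (€330,000) is divided into 4 shares of €82,500: Freya, Odalys, Gwendolyn, and Hamish each take €82,500.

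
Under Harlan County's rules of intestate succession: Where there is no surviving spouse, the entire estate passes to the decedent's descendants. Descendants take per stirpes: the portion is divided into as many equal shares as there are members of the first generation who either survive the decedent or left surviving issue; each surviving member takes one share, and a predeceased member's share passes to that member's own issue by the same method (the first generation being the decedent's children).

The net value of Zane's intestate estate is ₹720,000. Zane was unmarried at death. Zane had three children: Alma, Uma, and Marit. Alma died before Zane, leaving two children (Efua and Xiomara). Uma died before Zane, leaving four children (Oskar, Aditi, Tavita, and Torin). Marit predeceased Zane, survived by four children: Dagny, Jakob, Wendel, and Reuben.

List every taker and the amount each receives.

Efua: ₹120,000; Xiomara: ₹120,000; Oskar: ₹60,000; Aditi: ₹60,000; Tavita: ₹60,000; Torin: ₹60,000; Dagny: ₹60,000; Jakob: ₹60,000; Wendel: ₹60,000; Reuben: ₹60,000

The entire ₹720,000 passes to the descendants.
That amount (₹720,000) is divided into 3 shares of ₹240,000: Alma's ₹240,000 share passes to Alma's issue; Uma's ₹240,000 share passes to Uma's issue; Marit's ₹240,000 share passes to Marit's issue.
Alma's share (₹240,000) is divided into 2 shares of ₹120,000: Efua and Xiomara each take ₹120,000.
Uma's share (₹240,000) is divided into 4 shares of ₹60,000: Oskar, Aditi, Tavita, and Torin each take ₹60,000.
Marit's share (₹240,000) is divided into 4 shares of ₹60,000: Dagny, Jakob, Wendel, and Reuben each take ₹60,000.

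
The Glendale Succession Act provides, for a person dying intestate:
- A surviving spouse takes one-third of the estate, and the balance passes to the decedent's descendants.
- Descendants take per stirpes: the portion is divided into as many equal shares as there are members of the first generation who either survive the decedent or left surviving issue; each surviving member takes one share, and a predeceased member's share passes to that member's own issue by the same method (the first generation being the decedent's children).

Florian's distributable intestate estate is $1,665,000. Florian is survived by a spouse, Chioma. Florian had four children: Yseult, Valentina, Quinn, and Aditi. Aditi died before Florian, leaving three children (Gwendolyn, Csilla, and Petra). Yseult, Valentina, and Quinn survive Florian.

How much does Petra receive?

Chioma takes one-third of $1,665,000 = $555,000. The remaining $1,110,000 passes to the descendants.
The descendants' portion ($1,110,000) is divided into 4 shares of $277,500: Yseult, Valentina, and Quinn each take $277,500; Aditi's $277,500 share passes to Aditi's issue.
Aditi's share ($277,500) is divided into 3 shares of $92,500: Gwendolyn, Csilla, and Petra each take $92,500.

Petra receives $92,500.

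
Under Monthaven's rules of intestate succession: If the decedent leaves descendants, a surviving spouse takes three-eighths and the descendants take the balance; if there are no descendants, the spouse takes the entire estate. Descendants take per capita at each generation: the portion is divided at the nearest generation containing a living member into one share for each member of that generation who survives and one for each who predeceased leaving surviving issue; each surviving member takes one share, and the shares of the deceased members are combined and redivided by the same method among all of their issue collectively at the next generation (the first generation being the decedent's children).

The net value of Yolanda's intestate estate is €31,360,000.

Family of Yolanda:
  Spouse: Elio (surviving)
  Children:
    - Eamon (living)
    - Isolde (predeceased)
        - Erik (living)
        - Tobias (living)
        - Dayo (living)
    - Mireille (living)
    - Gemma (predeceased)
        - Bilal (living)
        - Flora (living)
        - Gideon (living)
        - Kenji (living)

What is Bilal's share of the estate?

Bilal receives €1,400,000.

Elio takes three-eighths of €31,360,000 = €11,760,000. The remaining €19,600,000 passes to the descendants.
The descendants' portion (€19,600,000) is divided at the children's generation into 4 shares of €4,900,000. Eamon and Mireille each take €4,900,000. The 2 shares of the deceased (Isolde and Gemma) are combined into a pool of €9,800,000.
That pool (€9,800,000) is divided at the grandchildren's generation equally among Erik, Tobias, Dayo, Bilal, Flora, Gideon, and Kenji: €1,400,000 each.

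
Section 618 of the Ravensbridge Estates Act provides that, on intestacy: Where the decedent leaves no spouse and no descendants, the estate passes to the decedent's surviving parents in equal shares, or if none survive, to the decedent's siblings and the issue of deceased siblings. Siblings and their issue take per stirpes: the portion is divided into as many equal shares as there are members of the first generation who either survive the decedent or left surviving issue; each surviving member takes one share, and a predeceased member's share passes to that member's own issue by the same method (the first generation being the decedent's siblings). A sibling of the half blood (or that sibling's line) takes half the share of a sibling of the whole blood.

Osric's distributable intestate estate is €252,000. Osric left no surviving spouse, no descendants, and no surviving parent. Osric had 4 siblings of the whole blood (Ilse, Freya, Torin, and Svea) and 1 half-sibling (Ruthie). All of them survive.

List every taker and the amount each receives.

The entire €252,000 passes to the siblings and their issue.
Counting each half-blood sibling's line as half a unit, there are 9/2 units in €252,000, so one unit is €56,000. Whole-blood lines (Ilse, Freya, Torin, and Svea) take €56,000 each; half-blood lines (Ruthie) take €28,000 each.

Ilse: €56,000; Ruthie: €28,000; Freya: €56,000; Torin: €56,000; Svea: €56,000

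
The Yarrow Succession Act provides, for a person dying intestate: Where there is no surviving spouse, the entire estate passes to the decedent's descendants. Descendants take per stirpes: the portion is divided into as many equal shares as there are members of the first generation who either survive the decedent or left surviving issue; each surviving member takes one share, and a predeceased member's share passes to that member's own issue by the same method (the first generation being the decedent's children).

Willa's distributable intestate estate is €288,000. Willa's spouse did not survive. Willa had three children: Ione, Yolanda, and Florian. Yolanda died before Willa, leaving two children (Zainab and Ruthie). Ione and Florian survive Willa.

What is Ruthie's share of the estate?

The entire €288,000 passes to the descendants.
That amount (€288,000) is divided into 3 shares of €96,000: Ione and Florian each take €96,000; Yolanda's €96,000 share passes to Yolanda's issue.
Yolanda's share (€96,000) is divided into 2 shares of €48,000: Zainab and Ruthie each take €48,000.

Ruthie receives €48,000.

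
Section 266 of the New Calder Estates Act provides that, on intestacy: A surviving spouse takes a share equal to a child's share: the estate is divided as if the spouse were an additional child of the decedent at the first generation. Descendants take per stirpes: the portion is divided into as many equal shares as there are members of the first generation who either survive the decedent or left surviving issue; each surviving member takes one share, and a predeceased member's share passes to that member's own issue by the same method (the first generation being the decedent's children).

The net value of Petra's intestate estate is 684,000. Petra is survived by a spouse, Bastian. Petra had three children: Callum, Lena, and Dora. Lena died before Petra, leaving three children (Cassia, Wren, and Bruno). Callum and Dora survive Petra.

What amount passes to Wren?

Wren receives 57,000.

The spouse counts as an additional share at the children's level, so there are 4 primary shares of 171,000. Bastian takes one such share (171,000).
The children's combined portion (513,000) is divided into 3 shares of 171,000: Callum and Dora each take 171,000; Lena's 171,000 share passes to Lena's issue.
Lena's share (171,000) is divided into 3 shares of 57,000: Cassia, Wren, and Bruno each take 57,000.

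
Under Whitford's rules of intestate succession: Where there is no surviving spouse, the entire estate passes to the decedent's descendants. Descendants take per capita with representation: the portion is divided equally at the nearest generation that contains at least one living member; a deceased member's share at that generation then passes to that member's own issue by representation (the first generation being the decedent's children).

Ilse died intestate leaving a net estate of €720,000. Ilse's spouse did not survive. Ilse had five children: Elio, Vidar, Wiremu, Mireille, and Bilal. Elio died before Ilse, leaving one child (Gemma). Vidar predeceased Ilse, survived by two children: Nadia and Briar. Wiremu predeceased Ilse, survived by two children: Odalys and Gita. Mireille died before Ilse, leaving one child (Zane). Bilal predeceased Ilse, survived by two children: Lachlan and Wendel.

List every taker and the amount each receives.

Gemma: €90,000; Nadia: €90,000; Briar: €90,000; Odalys: €90,000; Gita: €90,000; Zane: €90,000; Lachlan: €90,000; Wendel: €90,000

The entire €720,000 passes to the descendants.
No child survives, so the initial division is made at the grandchildren's generation.
That amount (€720,000) is divided into 8 shares of €90,000: Gemma, Nadia, Briar, Odalys, Gita, Zane, Lachlan, and Wendel each take €90,000.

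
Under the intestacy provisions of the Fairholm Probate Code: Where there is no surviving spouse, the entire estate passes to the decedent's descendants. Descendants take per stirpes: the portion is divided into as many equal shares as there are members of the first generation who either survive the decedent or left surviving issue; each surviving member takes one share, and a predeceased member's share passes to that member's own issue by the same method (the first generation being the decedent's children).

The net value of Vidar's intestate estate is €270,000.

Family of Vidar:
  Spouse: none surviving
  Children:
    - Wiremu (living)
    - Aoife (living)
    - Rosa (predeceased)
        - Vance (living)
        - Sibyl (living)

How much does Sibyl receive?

Sibyl receives €45,000.

The entire €270,000 passes to the descendants.
That amount (€270,000) is divided into 3 shares of €90,000: Wiremu and Aoife each take €90,000; Rosa's €90,000 share passes to Rosa's issue.
Rosa's share (€90,000) is divided into 2 shares of €45,000: Vance and Sibyl each take €45,000.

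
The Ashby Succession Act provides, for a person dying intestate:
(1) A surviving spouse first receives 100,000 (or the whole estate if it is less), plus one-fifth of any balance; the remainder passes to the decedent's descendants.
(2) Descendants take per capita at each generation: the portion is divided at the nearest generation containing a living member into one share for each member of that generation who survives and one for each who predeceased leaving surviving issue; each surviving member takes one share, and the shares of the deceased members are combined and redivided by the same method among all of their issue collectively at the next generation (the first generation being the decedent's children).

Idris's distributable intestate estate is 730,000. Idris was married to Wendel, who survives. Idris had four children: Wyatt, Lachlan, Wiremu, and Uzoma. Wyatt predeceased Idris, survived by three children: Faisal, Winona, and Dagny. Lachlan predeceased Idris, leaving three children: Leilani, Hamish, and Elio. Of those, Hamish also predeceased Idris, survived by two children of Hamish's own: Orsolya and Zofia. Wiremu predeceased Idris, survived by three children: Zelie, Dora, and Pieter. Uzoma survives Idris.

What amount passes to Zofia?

Zofia receives 21,000.

Wendel first takes 100,000, leaving a balance of 630,000. Wendel then takes one-fifth of the balance (126,000), for a total of 226,000. The remaining 504,000 passes to the descendants.
The descendants' portion (504,000) is divided at the children's generation into 4 shares of 126,000. Uzoma takes 126,000. The 3 shares of the deceased (Wyatt, Lachlan, and Wiremu) are combined into a pool of 378,000.
That pool (378,000) is divided at the grandchildren's generation into 9 shares of 42,000. Faisal, Winona, Dagny, Leilani, Elio, Zelie, Dora, and Pieter each take 42,000. The remaining share for the deceased Hamish (42,000) is carried to the next generation.
That pool (42,000) is divided at the great-grandchildren's generation equally among Orsolya and Zofia: 21,000 each.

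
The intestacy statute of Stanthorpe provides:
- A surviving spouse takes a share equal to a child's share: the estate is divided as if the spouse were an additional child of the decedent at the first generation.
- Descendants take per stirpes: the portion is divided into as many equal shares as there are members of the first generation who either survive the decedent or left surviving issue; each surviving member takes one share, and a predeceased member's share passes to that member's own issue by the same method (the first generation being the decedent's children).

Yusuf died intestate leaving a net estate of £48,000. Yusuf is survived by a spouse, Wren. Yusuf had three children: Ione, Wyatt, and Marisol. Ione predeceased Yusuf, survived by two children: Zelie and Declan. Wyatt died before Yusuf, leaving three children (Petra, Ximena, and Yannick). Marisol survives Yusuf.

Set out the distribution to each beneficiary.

Wren: £12,000; Zelie: £6,000; Declan: £6,000; Petra: £4,000; Ximena: £4,000; Yannick: £4,000; Marisol: £12,000

The spouse counts as an additional share at the children's level, so there are 4 primary shares of £12,000. Wren takes one such share (£12,000).
The children's combined portion (£36,000) is divided into 3 shares of £12,000: Marisol takes £12,000; Ione's £12,000 share passes to Ione's issue; Wyatt's £12,000 share passes to Wyatt's issue.
Ione's share (£12,000) is divided into 2 shares of £6,000: Zelie and Declan each take £6,000.
Wyatt's share (£12,000) is divided into 3 shares of £4,000: Petra, Ximena, and Yannick each take £4,000.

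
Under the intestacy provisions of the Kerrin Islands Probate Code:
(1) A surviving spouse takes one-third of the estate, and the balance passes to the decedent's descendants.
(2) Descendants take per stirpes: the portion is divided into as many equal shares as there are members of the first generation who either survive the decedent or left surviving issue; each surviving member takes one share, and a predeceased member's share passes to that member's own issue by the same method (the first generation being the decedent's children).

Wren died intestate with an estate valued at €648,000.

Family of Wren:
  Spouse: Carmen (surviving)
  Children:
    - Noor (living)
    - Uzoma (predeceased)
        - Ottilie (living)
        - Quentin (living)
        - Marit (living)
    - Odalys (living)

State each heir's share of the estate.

Carmen takes one-third of €648,000 = €216,000. The remaining €432,000 passes to the descendants.
The descendants' portion (€432,000) is divided into 3 shares of €144,000: Noor and Odalys each take €144,000; Uzoma's €144,000 share passes to Uzoma's issue.
Uzoma's share (€144,000) is divided into 3 shares of €48,000: Ottilie, Quentin, and Marit each take €48,000.

Carmen: €216,000; Noor: €144,000; Ottilie: €48,000; Quentin: €48,000; Marit: €48,000; Odalys: €144,000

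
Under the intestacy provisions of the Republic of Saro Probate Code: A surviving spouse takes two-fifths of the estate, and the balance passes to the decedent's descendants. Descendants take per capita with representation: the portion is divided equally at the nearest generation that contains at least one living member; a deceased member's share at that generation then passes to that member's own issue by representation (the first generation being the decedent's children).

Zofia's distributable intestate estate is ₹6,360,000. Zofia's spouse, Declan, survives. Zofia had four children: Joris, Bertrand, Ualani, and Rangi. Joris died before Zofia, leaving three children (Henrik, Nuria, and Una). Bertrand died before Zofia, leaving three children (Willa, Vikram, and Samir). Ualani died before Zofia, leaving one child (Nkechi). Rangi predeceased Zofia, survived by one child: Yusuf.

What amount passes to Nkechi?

Declan takes two-fifths of ₹6,360,000 = ₹2,544,000. The remaining ₹3,816,000 passes to the descendants.
No child survives, so the initial division is made at the grandchildren's generation.
The descendants' portion (₹3,816,000) is divided into 8 shares of ₹477,000: Henrik, Nuria, Una, Willa, Vikram, Samir, Nkechi, and Yusuf each take ₹477,000.

Nkechi receives ₹477,000.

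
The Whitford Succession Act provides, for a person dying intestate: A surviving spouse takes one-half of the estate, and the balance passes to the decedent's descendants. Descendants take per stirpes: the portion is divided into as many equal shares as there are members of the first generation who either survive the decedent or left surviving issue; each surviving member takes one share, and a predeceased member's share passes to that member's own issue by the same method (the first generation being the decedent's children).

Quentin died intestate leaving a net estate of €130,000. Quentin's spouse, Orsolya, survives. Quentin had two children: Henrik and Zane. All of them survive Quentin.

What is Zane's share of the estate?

Orsolya takes one-half of €130,000 = €65,000. The remaining €65,000 passes to the descendants.
The descendants' portion (€65,000) is divided into 2 shares of €32,500: Henrik and Zane each take €32,500.

Zane receives €32,500.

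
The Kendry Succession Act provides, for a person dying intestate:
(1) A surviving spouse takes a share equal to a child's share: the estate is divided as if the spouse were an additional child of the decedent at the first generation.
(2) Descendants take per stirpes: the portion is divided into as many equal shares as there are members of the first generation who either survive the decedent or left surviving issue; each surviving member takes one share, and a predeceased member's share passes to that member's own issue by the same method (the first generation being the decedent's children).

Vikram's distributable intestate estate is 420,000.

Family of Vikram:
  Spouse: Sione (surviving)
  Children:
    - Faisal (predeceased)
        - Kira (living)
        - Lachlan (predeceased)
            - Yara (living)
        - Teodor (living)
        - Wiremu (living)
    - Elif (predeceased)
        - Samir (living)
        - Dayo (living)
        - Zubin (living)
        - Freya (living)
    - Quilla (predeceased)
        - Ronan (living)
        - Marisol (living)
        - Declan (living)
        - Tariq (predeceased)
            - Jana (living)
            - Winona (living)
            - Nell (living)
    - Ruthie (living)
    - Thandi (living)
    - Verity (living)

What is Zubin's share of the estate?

The spouse counts as an additional share at the children's level, so there are 7 primary shares of 60,000. Sione takes one such share (60,000).
The children's combined portion (360,000) is divided into 6 shares of 60,000: Ruthie, Thandi, and Verity each take 60,000; Faisal's 60,000 share passes to Faisal's issue; Elif's 60,000 share passes to Elif's issue; Quilla's 60,000 share passes to Quilla's issue.
Faisal's share (60,000) is divided into 4 shares of 15,000: Kira, Teodor, and Wiremu each take 15,000; Lachlan's 15,000 share passes to Lachlan's issue.
Lachlan's share (15,000) passes entirely to Yara.
Elif's share (60,000) is divided into 4 shares of 15,000: Samir, Dayo, Zubin, and Freya each take 15,000.
Quilla's share (60,000) is divided into 4 shares of 15,000: Ronan, Marisol, and Declan each take 15,000; Tariq's 15,000 share passes to Tariq's issue.
Tariq's share (15,000) is divided into 3 shares of 5,000: Jana, Winona, and Nell each take 5,000.

Zubin receives 15,000.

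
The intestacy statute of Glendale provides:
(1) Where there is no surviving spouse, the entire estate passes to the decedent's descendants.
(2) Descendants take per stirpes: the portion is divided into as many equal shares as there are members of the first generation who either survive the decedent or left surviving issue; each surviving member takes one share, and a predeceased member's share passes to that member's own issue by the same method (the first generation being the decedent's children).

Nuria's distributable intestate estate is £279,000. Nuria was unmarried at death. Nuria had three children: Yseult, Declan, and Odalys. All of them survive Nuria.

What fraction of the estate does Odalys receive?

Odalys receives 1/3 of the estate.

The entire £279,000 passes to the descendants.
That amount (£279,000) is divided into 3 shares of £93,000: Yseult, Declan, and Odalys each take £93,000.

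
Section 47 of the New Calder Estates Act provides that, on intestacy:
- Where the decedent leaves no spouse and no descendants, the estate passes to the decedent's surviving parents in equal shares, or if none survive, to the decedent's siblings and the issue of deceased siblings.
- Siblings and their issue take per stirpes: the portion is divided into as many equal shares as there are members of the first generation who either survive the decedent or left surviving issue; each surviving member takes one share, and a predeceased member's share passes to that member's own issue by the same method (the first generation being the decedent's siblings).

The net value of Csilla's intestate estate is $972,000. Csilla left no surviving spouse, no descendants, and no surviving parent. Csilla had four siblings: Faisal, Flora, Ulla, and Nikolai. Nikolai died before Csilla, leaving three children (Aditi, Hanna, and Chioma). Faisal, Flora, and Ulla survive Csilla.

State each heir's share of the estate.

The entire $972,000 passes to the siblings and their issue.
That amount ($972,000) is divided into 4 shares of $243,000: Faisal, Flora, and Ulla each take $243,000; Nikolai's $243,000 share passes to Nikolai's issue.
Nikolai's share ($243,000) is divided into 3 shares of $81,000: Aditi, Hanna, and Chioma each take $81,000.

Faisal: $243,000; Flora: $243,000; Ulla: $243,000; Aditi: $81,000; Hanna: $81,000; Chioma: $81,000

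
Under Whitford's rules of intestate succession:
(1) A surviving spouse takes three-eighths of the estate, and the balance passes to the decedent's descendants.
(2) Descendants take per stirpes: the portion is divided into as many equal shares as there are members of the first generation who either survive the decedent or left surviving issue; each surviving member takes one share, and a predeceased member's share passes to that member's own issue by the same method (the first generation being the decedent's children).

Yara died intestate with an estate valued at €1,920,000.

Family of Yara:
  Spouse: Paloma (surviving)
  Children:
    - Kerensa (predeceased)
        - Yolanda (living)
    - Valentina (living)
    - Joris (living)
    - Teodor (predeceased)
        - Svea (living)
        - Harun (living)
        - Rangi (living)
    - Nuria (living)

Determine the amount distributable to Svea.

Paloma takes three-eighths of €1,920,000 = €720,000. The remaining €1,200,000 passes to the descendants.
The descendants' portion (€1,200,000) is divided into 5 shares of €240,000: Valentina, Joris, and Nuria each take €240,000; Kerensa's €240,000 share passes to Kerensa's issue; Teodor's €240,000 share passes to Teodor's issue.
Kerensa's share (€240,000) passes entirely to Yolanda.
Teodor's share (€240,000) is divided into 3 shares of €80,000: Svea, Harun, and Rangi each take €80,000.

Svea receives €80,000.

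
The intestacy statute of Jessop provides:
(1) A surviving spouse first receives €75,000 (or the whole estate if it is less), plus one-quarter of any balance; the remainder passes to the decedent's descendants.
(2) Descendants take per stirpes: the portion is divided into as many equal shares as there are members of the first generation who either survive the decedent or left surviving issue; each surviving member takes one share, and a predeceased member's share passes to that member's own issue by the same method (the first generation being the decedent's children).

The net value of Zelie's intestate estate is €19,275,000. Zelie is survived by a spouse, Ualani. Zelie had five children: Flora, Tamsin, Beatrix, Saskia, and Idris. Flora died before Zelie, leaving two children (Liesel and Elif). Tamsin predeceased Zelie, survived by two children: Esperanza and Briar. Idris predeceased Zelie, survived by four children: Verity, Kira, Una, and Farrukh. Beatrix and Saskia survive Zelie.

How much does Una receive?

Una receives €720,000.

Ualani first takes €75,000, leaving a balance of €19,200,000. Ualani then takes one-quarter of the balance (€4,800,000), for a total of €4,875,000. The remaining €14,400,000 passes to the descendants.
The descendants' portion (€14,400,000) is divided into 5 shares of €2,880,000: Beatrix and Saskia each take €2,880,000; Flora's €2,880,000 share passes to Flora's issue; Tamsin's €2,880,000 share passes to Tamsin's issue; Idris's €2,880,000 share passes to Idris's issue.
Flora's share (€2,880,000) is divided into 2 shares of €1,440,000: Liesel and Elif each take €1,440,000.
Tamsin's share (€2,880,000) is divided into 2 shares of €1,440,000: Esperanza and Briar each take €1,440,000.
Idris's share (€2,880,000) is divided into 4 shares of €720,000: Verity, Kira, Una, and Farrukh each take €720,000.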